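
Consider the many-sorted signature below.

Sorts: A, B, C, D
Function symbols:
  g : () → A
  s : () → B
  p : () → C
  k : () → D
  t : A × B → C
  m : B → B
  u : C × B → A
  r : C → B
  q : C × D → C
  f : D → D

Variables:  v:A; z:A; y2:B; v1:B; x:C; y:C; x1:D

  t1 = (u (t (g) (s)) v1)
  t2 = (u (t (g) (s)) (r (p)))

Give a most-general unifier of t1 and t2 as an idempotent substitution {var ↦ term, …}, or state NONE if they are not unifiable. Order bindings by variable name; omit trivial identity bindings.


{v1 ↦ (r (p))}


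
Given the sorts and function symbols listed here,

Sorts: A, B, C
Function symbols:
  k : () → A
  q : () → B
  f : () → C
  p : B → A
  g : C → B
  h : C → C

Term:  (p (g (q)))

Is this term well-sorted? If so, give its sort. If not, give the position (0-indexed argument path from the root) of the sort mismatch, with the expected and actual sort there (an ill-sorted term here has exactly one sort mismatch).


    (q) : B
  (g (q)) : ✗ arg 0 at [0, 0] has sort B, expected C

ill-sorted at position [0, 0]: expected C, got B


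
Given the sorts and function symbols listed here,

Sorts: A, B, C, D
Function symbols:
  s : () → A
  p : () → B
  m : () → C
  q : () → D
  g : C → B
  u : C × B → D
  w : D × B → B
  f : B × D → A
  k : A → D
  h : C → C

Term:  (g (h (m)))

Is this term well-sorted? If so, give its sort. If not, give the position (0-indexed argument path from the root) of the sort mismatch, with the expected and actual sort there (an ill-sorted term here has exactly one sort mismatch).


    (m) : C
  (h (m)) : C
(g (h (m))) : B

well-sorted; sort = B


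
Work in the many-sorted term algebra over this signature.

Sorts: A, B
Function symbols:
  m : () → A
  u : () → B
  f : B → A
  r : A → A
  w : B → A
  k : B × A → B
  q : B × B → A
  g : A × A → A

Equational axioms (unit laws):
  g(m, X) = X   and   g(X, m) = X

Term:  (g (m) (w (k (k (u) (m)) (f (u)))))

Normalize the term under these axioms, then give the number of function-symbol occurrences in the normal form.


size = 7

1. (g (m) (w (k (k (u) (m)) (f (u)))))  →  (w (k (k (u) (m)) (f (u))))
normal form: (w (k (k (u) (m)) (f (u))))


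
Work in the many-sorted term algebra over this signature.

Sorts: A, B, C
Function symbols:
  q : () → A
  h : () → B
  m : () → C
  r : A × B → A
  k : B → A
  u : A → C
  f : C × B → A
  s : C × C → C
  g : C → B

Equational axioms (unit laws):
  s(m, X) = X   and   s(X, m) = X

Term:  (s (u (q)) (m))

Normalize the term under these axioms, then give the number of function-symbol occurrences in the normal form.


size = 2

1. (s (u (q)) (m))  →  (u (q))
normal form: (u (q))


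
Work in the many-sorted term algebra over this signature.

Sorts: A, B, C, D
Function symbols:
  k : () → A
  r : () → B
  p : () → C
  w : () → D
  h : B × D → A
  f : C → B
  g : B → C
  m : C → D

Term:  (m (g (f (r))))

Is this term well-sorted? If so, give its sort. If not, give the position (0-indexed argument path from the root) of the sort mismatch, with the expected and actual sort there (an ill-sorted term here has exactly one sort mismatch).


ill-sorted at position [0, 0, 0]: expected C, got B

      (r) : B
    (f (r)) : ✗ arg 0 at [0, 0, 0] has sort B, expected C


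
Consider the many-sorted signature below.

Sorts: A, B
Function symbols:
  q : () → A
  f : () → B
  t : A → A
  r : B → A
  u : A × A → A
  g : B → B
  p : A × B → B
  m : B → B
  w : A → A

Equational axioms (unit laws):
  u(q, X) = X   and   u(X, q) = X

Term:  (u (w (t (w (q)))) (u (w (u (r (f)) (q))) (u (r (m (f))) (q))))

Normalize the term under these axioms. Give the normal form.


normal form = (u (w (t (w (q)))) (u (w (r (f))) (r (m (f)))))

1. (u (w (t (w (q)))) (u (w (u (r (f)) (q))) (u (r (m (f))) (q))))  →  (u (w (t (w (q)))) (u (w (r (f))) (u (r (m (f))) (q))))
2. (u (w (t (w (q)))) (u (w (r (f))) (u (r (m (f))) (q))))  →  (u (w (t (w (q)))) (u (w (r (f))) (r (m (f)))))


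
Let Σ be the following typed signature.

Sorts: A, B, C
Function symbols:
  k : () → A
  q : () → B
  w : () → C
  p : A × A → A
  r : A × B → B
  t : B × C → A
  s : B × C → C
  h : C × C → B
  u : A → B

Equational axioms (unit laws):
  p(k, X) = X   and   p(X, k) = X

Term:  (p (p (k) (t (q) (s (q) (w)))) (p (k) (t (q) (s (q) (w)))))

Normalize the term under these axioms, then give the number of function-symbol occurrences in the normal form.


size = 11

1. (p (p (k) (t (q) (s (q) (w)))) (p (k) (t (q) (s (q) (w)))))  →  (p (t (q) (s (q) (w))) (p (k) (t (q) (s (q) (w)))))
2. (p (t (q) (s (q) (w))) (p (k) (t (q) (s (q) (w)))))  →  (p (t (q) (s (q) (w))) (t (q) (s (q) (w))))
normal form: (p (t (q) (s (q) (w))) (t (q) (s (q) (w))))


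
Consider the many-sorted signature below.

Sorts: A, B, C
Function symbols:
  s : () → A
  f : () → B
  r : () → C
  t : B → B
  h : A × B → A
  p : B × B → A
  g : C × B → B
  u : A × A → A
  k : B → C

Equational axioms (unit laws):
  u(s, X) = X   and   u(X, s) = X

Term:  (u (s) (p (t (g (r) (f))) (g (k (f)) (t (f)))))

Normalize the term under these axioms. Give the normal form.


normal form = (p (t (g (r) (f))) (g (k (f)) (t (f))))

1. (u (s) (p (t (g (r) (f))) (g (k (f)) (t (f)))))  →  (p (t (g (r) (f))) (g (k (f)) (t (f))))


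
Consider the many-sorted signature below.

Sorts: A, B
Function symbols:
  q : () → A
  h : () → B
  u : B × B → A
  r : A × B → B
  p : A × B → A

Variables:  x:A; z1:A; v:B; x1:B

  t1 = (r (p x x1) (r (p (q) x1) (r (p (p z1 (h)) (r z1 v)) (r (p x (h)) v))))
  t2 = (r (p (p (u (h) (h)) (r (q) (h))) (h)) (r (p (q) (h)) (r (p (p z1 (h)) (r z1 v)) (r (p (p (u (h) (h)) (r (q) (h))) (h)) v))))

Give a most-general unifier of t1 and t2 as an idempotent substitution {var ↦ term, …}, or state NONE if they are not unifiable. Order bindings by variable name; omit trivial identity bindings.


{x ↦ (p (u (h) (h)) (r (q) (h))), x1 ↦ (h)}


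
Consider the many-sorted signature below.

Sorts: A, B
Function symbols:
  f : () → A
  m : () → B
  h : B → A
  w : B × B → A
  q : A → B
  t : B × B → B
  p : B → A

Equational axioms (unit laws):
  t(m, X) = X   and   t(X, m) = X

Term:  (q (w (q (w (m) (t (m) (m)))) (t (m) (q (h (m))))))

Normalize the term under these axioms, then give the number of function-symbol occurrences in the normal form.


size = 9

1. (q (w (q (w (m) (t (m) (m)))) (t (m) (q (h (m))))))  →  (q (w (q (w (m) (m))) (t (m) (q (h (m))))))
2. (q (w (q (w (m) (m))) (t (m) (q (h (m))))))  →  (q (w (q (w (m) (m))) (q (h (m)))))
normal form: (q (w (q (w (m) (m))) (q (h (m)))))


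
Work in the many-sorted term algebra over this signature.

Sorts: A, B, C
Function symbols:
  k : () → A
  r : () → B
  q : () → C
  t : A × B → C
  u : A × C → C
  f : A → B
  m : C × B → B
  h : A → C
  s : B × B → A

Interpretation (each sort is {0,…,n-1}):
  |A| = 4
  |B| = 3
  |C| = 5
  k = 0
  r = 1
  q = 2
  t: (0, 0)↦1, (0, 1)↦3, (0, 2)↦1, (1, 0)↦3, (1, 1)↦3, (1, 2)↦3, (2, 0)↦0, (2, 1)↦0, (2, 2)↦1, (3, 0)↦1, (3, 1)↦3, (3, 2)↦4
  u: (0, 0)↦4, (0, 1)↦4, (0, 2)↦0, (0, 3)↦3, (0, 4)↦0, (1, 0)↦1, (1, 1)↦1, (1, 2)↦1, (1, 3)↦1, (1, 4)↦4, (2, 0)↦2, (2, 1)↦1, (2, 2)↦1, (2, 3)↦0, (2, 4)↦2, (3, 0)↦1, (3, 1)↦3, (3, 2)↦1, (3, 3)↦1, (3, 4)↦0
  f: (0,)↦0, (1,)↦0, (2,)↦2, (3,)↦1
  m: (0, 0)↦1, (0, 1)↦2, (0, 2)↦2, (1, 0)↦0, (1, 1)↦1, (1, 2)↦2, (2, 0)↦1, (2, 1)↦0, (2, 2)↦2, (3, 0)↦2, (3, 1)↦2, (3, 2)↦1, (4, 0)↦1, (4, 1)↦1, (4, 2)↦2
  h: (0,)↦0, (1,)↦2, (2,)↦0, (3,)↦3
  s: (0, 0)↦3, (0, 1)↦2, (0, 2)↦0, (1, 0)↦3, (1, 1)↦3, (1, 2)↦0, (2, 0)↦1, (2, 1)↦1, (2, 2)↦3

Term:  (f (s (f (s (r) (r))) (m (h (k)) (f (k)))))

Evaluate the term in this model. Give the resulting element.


  r = 1
  r = 1
  (s (r) (r)) = s(1, 1) = 3
  (f (s (r) (r))) = f(3,) = 1
  k = 0
  (h (k)) = h(0,) = 0
  k = 0
  (f (k)) = f(0,) = 0
  (m (h (k)) (f (k))) = m(0, 0) = 1
  (s (f (s (r) (r))) (m (h (k)) (f (k)))) = s(1, 1) = 3
  (f (s (f (s (r) (r))) (m (h (k)) (f (k))))) = f(3,) = 1

value = 1


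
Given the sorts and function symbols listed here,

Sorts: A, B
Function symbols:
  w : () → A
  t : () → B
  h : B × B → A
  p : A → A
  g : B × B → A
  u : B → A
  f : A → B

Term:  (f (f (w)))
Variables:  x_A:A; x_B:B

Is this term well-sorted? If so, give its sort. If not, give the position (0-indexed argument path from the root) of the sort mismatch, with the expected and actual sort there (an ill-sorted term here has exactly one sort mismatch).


    (w) : A
  (f (w)) : B
(f (f (w))) : ✗ arg 0 at [0] has sort B, expected A

ill-sorted at position [0]: expected A, got B


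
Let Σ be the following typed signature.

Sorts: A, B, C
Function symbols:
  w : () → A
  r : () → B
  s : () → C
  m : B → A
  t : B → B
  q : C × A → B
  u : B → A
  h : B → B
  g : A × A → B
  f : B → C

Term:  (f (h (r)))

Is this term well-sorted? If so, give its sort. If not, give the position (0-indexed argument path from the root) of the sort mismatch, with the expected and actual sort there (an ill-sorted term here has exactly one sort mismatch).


well-sorted; sort = C

    (r) : B
  (h (r)) : B
(f (h (r))) : C


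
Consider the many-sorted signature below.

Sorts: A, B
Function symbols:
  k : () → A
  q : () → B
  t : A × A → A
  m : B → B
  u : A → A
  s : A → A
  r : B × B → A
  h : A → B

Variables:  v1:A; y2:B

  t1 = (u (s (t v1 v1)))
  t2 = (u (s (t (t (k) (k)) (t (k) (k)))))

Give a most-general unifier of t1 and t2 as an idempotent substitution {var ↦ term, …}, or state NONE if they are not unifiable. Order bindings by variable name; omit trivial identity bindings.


{v1 ↦ (t (k) (k))}


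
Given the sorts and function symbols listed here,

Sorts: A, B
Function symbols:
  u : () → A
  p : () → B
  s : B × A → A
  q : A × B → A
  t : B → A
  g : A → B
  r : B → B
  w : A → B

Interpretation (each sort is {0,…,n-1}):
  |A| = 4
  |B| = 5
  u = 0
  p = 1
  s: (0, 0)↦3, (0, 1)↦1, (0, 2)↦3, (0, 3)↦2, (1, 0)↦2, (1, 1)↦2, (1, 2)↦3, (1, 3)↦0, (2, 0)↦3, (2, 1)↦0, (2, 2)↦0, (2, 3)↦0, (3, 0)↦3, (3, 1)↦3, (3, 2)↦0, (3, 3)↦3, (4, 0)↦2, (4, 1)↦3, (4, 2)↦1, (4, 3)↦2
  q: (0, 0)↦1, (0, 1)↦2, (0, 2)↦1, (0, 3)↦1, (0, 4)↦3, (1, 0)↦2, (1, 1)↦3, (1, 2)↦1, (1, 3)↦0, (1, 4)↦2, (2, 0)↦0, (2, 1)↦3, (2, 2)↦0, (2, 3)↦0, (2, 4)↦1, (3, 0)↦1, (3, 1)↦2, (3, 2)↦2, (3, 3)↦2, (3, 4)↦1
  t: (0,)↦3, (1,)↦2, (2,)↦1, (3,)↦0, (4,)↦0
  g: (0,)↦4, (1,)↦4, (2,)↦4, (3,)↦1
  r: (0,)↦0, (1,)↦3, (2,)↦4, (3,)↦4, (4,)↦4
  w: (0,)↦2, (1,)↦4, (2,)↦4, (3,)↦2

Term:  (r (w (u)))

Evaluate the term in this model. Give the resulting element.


value = 4

  u = 0
  (w (u)) = w(0,) = 2
  (r (w (u))) = r(2,) = 4


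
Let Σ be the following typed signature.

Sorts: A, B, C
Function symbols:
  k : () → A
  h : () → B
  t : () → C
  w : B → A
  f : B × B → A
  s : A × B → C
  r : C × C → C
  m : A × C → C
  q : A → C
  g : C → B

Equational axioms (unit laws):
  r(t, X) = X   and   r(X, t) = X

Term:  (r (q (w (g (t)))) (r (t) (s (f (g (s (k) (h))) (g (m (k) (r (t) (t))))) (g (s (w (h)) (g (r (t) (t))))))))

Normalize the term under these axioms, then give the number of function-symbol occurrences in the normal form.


1. (r (q (w (g (t)))) (r (t) (s (f (g (s (k) (h))) (g (m (k) (r (t) (t))))) (g (s (w (h)) (g (r (t) (t))))))))  →  (r (q (w (g (t)))) (s (f (g (s (k) (h))) (g (m (k) (r (t) (t))))) (g (s (w (h)) (g (r (t) (t)))))))
2. (r (q (w (g (t)))) (s (f (g (s (k) (h))) (g (m (k) (r (t) (t))))) (g (s (w (h)) (g (r (t) (t)))))))  →  (r (q (w (g (t)))) (s (f (g (s (k) (h))) (g (m (k) (t)))) (g (s (w (h)) (g (r (t) (t)))))))
3. (r (q (w (g (t)))) (s (f (g (s (k) (h))) (g (m (k) (t)))) (g (s (w (h)) (g (r (t) (t)))))))  →  (r (q (w (g (t)))) (s (f (g (s (k) (h))) (g (m (k) (t)))) (g (s (w (h)) (g (t))))))
normal form: (r (q (w (g (t)))) (s (f (g (s (k) (h))) (g (m (k) (t)))) (g (s (w (h)) (g (t))))))

size = 21


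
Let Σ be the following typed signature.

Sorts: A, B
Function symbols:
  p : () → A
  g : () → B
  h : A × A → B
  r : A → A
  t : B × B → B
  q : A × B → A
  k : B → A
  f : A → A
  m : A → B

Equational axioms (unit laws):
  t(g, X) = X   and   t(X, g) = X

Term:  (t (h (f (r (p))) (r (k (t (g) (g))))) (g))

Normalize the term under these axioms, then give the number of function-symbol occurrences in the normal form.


size = 7

1. (t (h (f (r (p))) (r (k (t (g) (g))))) (g))  →  (h (f (r (p))) (r (k (t (g) (g)))))
2. (h (f (r (p))) (r (k (t (g) (g)))))  →  (h (f (r (p))) (r (k (g))))
normal form: (h (f (r (p))) (r (k (g))))


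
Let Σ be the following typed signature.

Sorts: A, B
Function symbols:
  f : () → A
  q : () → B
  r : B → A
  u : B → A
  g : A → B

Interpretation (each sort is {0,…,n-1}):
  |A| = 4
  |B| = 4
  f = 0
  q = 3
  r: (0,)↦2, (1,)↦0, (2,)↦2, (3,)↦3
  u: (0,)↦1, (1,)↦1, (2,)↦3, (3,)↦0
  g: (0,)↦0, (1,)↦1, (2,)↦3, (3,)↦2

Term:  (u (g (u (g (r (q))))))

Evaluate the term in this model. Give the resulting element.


value = 3

  q = 3
  (r (q)) = r(3,) = 3
  (g (r (q))) = g(3,) = 2
  (u (g (r (q)))) = u(2,) = 3
  (g (u (g (r (q))))) = g(3,) = 2
  (u (g (u (g (r (q)))))) = u(2,) = 3


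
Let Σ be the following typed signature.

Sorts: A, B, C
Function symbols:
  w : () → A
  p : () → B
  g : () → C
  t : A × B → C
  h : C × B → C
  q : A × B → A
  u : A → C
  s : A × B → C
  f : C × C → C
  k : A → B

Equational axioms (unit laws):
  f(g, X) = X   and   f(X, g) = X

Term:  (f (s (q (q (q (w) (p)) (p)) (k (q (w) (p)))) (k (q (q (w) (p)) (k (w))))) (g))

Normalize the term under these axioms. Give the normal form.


normal form = (s (q (q (q (w) (p)) (p)) (k (q (w) (p)))) (k (q (q (w) (p)) (k (w)))))

1. (f (s (q (q (q (w) (p)) (p)) (k (q (w) (p)))) (k (q (q (w) (p)) (k (w))))) (g))  →  (s (q (q (q (w) (p)) (p)) (k (q (w) (p)))) (k (q (q (w) (p)) (k (w)))))


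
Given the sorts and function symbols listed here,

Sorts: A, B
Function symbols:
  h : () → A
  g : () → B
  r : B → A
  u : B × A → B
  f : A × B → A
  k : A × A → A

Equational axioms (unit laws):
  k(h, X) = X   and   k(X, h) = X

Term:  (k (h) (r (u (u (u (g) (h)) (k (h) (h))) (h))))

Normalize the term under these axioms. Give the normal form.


normal form = (r (u (u (u (g) (h)) (h)) (h)))

1. (k (h) (r (u (u (u (g) (h)) (k (h) (h))) (h))))  →  (r (u (u (u (g) (h)) (k (h) (h))) (h)))
2. (r (u (u (u (g) (h)) (k (h) (h))) (h)))  →  (r (u (u (u (g) (h)) (h)) (h)))


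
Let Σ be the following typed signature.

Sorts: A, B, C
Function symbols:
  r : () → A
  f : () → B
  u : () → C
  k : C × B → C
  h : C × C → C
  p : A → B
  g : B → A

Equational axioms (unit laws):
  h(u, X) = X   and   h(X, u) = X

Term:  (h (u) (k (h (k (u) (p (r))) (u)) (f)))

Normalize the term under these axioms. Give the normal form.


1. (h (u) (k (h (k (u) (p (r))) (u)) (f)))  →  (k (h (k (u) (p (r))) (u)) (f))
2. (k (h (k (u) (p (r))) (u)) (f))  →  (k (k (u) (p (r))) (f))

normal form = (k (k (u) (p (r))) (f))


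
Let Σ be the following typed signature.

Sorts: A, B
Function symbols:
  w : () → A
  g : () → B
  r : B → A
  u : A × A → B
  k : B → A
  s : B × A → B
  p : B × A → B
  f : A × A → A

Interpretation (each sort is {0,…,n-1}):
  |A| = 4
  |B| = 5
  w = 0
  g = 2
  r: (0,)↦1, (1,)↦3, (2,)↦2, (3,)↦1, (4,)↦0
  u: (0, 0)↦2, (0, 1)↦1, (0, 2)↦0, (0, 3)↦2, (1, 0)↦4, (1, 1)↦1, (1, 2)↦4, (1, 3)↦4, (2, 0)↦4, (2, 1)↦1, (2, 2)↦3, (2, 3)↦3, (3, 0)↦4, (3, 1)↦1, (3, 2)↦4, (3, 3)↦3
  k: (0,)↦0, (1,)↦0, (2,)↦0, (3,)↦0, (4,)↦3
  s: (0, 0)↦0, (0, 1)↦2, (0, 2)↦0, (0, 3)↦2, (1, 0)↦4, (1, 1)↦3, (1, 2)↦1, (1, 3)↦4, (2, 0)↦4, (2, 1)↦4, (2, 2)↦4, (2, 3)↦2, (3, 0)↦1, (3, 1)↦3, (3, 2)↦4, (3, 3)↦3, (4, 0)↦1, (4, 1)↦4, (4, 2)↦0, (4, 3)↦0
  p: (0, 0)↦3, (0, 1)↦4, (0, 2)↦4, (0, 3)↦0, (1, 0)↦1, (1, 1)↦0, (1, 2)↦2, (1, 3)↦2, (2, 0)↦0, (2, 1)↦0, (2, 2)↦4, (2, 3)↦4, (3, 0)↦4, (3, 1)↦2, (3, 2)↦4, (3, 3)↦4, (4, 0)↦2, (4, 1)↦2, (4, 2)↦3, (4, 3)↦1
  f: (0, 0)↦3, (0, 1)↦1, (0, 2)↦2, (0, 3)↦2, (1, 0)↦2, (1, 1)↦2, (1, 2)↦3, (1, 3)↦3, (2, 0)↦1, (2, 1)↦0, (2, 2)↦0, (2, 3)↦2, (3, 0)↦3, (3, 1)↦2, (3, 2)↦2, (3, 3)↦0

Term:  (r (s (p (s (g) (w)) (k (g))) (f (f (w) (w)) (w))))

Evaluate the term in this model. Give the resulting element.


value = 2

  g = 2
  w = 0
  (s (g) (w)) = s(2, 0) = 4
  g = 2
  (k (g)) = k(2,) = 0
  (p (s (g) (w)) (k (g))) = p(4, 0) = 2
  w = 0
  w = 0
  (f (w) (w)) = f(0, 0) = 3
  w = 0
  (f (f (w) (w)) (w)) = f(3, 0) = 3
  (s (p (s (g) (w)) (k (g))) (f (f (w) (w)) (w))) = s(2, 3) = 2
  (r (s (p (s (g) (w)) (k (g))) (f (f (w) (w)) (w)))) = r(2,) = 2


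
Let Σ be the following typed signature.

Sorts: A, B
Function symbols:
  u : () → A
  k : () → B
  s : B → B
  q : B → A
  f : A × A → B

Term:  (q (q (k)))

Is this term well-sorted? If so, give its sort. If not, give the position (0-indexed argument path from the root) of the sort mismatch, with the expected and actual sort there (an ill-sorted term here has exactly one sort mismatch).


    (k) : B
  (q (k)) : A
(q (q (k))) : ✗ arg 0 at [0] has sort A, expected B

ill-sorted at position [0]: expected B, got A


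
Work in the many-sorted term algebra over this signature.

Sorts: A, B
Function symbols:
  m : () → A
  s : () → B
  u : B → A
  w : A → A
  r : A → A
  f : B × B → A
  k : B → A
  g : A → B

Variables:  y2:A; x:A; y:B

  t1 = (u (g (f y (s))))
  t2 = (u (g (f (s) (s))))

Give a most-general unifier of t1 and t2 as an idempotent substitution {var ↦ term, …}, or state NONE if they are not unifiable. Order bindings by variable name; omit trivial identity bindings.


{y ↦ (s)}


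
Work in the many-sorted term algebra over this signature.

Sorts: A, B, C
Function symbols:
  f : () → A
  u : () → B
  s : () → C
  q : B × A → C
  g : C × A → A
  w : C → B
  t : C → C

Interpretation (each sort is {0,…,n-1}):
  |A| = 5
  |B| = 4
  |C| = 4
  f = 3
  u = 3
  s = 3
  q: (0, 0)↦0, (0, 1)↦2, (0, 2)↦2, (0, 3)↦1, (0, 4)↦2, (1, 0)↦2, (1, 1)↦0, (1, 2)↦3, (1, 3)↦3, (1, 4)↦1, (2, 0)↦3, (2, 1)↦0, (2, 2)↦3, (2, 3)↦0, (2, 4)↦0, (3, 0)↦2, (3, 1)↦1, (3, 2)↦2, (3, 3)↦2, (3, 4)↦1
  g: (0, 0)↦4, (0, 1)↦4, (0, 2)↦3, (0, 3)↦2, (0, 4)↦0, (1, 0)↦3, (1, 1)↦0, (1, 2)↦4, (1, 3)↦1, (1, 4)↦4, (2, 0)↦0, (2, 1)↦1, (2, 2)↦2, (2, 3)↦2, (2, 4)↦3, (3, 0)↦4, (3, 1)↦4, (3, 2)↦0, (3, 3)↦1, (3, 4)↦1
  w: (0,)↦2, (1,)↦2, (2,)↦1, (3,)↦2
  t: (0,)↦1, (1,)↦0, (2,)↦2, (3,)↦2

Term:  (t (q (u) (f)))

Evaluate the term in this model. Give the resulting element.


value = 2

  u = 3
  f = 3
  (q (u) (f)) = q(3, 3) = 2
  (t (q (u) (f))) = t(2,) = 2


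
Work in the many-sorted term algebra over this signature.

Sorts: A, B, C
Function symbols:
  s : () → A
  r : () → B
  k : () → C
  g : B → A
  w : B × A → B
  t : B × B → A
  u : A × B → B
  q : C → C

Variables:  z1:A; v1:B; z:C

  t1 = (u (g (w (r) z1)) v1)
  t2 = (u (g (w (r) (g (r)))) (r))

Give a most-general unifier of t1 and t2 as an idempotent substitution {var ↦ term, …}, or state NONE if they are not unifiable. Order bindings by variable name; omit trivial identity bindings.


{v1 ↦ (r), z1 ↦ (g (r))}


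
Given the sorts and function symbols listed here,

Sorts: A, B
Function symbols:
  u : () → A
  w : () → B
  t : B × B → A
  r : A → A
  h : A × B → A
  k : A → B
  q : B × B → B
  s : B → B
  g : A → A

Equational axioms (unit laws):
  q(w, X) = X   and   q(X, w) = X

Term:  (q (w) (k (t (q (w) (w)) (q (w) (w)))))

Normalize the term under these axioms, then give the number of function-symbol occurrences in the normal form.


size = 4

1. (q (w) (k (t (q (w) (w)) (q (w) (w)))))  →  (k (t (q (w) (w)) (q (w) (w))))
2. (k (t (q (w) (w)) (q (w) (w))))  →  (k (t (w) (q (w) (w))))
3. (k (t (w) (q (w) (w))))  →  (k (t (w) (w)))
normal form: (k (t (w) (w)))


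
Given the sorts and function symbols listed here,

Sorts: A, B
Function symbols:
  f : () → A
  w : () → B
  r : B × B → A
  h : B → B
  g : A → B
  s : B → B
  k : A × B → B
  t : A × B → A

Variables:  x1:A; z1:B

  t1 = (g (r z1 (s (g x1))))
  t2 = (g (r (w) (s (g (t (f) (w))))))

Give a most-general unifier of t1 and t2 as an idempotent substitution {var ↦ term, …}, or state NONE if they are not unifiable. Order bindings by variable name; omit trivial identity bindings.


{x1 ↦ (t (f) (w)), z1 ↦ (w)}


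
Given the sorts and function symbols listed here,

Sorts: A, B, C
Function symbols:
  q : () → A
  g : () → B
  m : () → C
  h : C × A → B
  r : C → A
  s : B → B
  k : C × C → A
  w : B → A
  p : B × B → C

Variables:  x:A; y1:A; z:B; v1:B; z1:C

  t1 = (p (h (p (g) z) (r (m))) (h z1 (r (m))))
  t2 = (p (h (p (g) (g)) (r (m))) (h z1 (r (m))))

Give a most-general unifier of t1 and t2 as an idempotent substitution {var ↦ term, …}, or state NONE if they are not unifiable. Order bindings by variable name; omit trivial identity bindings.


{z ↦ (g)}


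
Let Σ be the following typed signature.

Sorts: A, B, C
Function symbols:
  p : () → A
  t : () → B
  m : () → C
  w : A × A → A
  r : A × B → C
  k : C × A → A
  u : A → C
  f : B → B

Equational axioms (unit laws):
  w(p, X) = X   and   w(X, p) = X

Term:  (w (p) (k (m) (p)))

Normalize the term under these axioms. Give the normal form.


1. (w (p) (k (m) (p)))  →  (k (m) (p))

normal form = (k (m) (p))


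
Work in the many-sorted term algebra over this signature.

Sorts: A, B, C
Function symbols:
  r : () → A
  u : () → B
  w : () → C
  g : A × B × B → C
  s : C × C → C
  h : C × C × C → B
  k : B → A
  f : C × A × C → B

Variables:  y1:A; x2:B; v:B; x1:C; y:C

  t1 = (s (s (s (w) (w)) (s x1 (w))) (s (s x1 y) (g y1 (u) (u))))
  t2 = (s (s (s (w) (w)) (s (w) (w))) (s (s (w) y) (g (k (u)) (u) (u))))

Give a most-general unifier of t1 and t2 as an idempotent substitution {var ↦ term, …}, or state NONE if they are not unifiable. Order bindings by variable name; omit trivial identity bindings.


{x1 ↦ (w), y1 ↦ (k (u))}


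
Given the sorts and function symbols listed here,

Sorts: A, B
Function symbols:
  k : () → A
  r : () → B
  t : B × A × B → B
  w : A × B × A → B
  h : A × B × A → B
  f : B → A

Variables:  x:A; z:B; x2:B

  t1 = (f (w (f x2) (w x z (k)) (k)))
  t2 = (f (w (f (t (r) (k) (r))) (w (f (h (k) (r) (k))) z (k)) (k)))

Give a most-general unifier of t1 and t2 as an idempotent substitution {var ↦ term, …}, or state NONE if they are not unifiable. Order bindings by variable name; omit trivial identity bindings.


{x ↦ (f (h (k) (r) (k))), x2 ↦ (t (r) (k) (r))}


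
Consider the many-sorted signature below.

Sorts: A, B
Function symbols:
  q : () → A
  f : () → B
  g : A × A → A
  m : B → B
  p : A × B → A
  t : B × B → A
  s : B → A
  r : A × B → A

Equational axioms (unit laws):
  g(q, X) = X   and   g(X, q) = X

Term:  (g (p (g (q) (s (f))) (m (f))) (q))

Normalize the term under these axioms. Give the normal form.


normal form = (p (s (f)) (m (f)))

1. (g (p (g (q) (s (f))) (m (f))) (q))  →  (p (g (q) (s (f))) (m (f)))
2. (p (g (q) (s (f))) (m (f)))  →  (p (s (f)) (m (f)))


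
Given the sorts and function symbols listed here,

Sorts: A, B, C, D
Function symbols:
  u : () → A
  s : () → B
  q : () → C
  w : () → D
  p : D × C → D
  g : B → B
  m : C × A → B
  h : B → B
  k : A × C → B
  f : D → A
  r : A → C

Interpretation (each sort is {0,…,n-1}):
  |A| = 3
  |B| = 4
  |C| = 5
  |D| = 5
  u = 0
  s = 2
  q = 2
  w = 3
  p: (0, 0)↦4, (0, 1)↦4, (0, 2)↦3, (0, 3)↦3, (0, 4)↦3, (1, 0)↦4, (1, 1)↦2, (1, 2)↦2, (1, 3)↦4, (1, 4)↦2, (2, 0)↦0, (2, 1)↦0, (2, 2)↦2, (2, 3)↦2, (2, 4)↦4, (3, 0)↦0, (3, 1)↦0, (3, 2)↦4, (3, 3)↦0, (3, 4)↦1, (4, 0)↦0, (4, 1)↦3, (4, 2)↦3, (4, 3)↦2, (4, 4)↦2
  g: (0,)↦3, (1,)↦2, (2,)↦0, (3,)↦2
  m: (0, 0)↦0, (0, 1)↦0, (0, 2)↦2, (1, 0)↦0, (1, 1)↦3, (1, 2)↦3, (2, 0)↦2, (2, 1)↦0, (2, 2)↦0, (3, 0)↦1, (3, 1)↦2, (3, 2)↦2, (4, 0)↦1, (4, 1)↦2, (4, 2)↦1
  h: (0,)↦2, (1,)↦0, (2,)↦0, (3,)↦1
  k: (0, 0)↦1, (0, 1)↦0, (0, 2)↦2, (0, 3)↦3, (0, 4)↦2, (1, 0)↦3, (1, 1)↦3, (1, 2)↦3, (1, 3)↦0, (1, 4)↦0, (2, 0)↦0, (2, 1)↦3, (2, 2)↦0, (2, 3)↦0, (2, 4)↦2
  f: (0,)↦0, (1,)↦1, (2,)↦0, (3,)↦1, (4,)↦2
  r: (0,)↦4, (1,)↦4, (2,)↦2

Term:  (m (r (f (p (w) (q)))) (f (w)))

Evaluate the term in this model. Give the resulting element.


  w = 3
  q = 2
  (p (w) (q)) = p(3, 2) = 4
  (f (p (w) (q))) = f(4,) = 2
  (r (f (p (w) (q)))) = r(2,) = 2
  w = 3
  (f (w)) = f(3,) = 1
  (m (r (f (p (w) (q)))) (f (w))) = m(2, 1) = 0

value = 0


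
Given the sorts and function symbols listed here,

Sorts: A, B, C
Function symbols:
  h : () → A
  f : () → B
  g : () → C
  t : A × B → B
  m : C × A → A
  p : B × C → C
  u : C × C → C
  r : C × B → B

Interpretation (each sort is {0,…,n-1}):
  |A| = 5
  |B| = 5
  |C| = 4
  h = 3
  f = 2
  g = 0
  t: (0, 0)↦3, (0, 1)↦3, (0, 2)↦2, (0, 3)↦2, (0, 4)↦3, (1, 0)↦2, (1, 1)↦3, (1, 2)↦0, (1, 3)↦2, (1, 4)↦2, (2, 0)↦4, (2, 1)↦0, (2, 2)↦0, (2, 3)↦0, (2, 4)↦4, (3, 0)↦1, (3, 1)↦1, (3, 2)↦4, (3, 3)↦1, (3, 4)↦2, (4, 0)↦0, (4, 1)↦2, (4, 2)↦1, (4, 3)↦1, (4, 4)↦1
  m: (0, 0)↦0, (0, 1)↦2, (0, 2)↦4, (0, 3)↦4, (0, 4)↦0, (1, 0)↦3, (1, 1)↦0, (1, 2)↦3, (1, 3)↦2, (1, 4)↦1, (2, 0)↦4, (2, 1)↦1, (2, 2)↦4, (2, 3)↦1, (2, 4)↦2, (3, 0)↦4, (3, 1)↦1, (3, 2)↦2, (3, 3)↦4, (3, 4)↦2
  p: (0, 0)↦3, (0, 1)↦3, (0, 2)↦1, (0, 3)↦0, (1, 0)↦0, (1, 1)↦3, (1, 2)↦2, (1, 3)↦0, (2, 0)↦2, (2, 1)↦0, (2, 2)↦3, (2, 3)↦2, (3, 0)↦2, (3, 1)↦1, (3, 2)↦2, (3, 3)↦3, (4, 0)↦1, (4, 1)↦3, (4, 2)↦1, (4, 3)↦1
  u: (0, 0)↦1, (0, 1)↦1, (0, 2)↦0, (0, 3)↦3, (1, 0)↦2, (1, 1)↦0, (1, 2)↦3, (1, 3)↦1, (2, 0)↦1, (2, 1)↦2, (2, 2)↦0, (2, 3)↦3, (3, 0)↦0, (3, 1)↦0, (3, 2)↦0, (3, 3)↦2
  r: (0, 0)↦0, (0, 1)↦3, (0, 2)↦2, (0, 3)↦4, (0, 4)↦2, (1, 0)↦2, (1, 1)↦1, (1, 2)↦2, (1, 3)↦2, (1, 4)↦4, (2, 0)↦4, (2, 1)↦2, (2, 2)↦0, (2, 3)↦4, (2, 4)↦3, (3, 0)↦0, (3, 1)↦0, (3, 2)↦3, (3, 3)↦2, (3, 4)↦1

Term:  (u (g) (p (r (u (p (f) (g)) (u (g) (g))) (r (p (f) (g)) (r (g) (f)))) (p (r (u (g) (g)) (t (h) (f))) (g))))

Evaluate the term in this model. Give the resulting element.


value = 3

  g = 0
  f = 2
  g = 0
  (p (f) (g)) = p(2, 0) = 2
  g = 0
  g = 0
  (u (g) (g)) = u(0, 0) = 1
  (u (p (f) (g)) (u (g) (g))) = u(2, 1) = 2
  f = 2
  g = 0
  (p (f) (g)) = p(2, 0) = 2
  g = 0
  f = 2
  (r (g) (f)) = r(0, 2) = 2
  (r (p (f) (g)) (r (g) (f))) = r(2, 2) = 0
  (r (u (p (f) (g)) (u (g) (g))) (r (p (f) (g)) (r (g) (f)))) = r(2, 0) = 4
  g = 0
  g = 0
  (u (g) (g)) = u(0, 0) = 1
  h = 3
  f = 2
  (t (h) (f)) = t(3, 2) = 4
  (r (u (g) (g)) (t (h) (f))) = r(1, 4) = 4
  g = 0
  (p (r (u (g) (g)) (t (h) (f))) (g)) = p(4, 0) = 1
  (p (r (u (p (f) (g)) (u (g) (g))) (r (p (f) (g)) (r (g) (f)))) (p (r (u (g) (g)) (t (h) (f))) (g))) = p(4, 1) = 3
  (u (g) (p (r (u (p (f) (g)) (u (g) (g))) (r (p (f) (g)) (r (g) (f)))) (p (r (u (g) (g)) (t (h) (f))) (g)))) = u(0, 3) = 3


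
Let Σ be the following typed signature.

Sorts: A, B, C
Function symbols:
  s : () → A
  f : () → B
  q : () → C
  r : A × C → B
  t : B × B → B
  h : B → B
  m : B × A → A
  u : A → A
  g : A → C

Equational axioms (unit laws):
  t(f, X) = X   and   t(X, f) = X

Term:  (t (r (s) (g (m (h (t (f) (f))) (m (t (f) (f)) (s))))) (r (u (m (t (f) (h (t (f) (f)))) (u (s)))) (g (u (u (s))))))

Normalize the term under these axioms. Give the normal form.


1. (t (r (s) (g (m (h (t (f) (f))) (m (t (f) (f)) (s))))) (r (u (m (t (f) (h (t (f) (f)))) (u (s)))) (g (u (u (s))))))  →  (t (r (s) (g (m (h (f)) (m (t (f) (f)) (s))))) (r (u (m (t (f) (h (t (f) (f)))) (u (s)))) (g (u (u (s))))))
2. (t (r (s) (g (m (h (f)) (m (t (f) (f)) (s))))) (r (u (m (t (f) (h (t (f) (f)))) (u (s)))) (g (u (u (s))))))  →  (t (r (s) (g (m (h (f)) (m (f) (s))))) (r (u (m (t (f) (h (t (f) (f)))) (u (s)))) (g (u (u (s))))))
3. (t (r (s) (g (m (h (f)) (m (f) (s))))) (r (u (m (t (f) (h (t (f) (f)))) (u (s)))) (g (u (u (s))))))  →  (t (r (s) (g (m (h (f)) (m (f) (s))))) (r (u (m (h (t (f) (f))) (u (s)))) (g (u (u (s))))))
4. (t (r (s) (g (m (h (f)) (m (f) (s))))) (r (u (m (h (t (f) (f))) (u (s)))) (g (u (u (s))))))  →  (t (r (s) (g (m (h (f)) (m (f) (s))))) (r (u (m (h (f)) (u (s)))) (g (u (u (s))))))

normal form = (t (r (s) (g (m (h (f)) (m (f) (s))))) (r (u (m (h (f)) (u (s)))) (g (u (u (s))))))


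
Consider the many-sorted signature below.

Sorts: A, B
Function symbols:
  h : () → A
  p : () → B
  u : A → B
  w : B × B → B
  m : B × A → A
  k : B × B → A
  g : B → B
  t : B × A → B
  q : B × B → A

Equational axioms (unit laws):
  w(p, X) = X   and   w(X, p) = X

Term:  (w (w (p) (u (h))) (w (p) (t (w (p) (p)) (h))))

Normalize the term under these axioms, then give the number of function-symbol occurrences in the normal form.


1. (w (w (p) (u (h))) (w (p) (t (w (p) (p)) (h))))  →  (w (u (h)) (w (p) (t (w (p) (p)) (h))))
2. (w (u (h)) (w (p) (t (w (p) (p)) (h))))  →  (w (u (h)) (t (w (p) (p)) (h)))
3. (w (u (h)) (t (w (p) (p)) (h)))  →  (w (u (h)) (t (p) (h)))
normal form: (w (u (h)) (t (p) (h)))

size = 6


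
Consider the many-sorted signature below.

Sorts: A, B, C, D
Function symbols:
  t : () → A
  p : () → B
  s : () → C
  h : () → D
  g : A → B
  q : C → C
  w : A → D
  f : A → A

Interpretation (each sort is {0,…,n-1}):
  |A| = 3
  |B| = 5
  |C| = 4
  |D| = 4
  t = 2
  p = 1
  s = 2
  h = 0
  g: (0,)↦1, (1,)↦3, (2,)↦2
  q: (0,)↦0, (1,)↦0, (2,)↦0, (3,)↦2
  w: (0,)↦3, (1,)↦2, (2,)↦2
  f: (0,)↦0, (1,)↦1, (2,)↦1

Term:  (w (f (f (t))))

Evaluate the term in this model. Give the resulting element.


value = 2

  t = 2
  (f (t)) = f(2,) = 1
  (f (f (t))) = f(1,) = 1
  (w (f (f (t)))) = w(1,) = 2


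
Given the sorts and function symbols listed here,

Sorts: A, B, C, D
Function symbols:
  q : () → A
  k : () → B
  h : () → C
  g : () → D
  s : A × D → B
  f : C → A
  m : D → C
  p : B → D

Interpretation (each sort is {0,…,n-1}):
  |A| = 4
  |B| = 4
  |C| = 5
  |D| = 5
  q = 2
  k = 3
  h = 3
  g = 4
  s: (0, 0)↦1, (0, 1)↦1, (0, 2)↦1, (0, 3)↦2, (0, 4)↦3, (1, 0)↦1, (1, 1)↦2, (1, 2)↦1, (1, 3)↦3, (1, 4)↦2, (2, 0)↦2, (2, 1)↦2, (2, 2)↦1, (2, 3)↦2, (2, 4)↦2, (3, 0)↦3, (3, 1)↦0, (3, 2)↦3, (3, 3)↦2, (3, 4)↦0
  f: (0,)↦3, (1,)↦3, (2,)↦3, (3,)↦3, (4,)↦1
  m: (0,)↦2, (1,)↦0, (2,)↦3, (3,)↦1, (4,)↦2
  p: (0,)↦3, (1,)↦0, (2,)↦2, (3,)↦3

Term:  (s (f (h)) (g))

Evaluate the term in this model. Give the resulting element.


value = 0

  h = 3
  (f (h)) = f(3,) = 3
  g = 4
  (s (f (h)) (g)) = s(3, 4) = 0


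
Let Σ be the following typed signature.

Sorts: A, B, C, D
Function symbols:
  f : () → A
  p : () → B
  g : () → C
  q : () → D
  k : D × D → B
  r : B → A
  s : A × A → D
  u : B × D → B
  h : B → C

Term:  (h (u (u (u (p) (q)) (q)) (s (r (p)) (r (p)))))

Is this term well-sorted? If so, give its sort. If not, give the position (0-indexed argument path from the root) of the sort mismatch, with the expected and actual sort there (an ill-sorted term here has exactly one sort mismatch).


        (p) : B
        (q) : D
      (u (p) (q)) : B
      (q) : D
    (u (u (p) (q)) (q)) : B
        (p) : B
      (r (p)) : A
        (p) : B
      (r (p)) : A
    (s (r (p)) (r (p))) : D
  (u (u (u (p) (q)) (q)) (s (r (p)) (r (p)))) : B
(h (u (u (u (p) (q)) (q)) (s (r (p)) (r (p))))) : C

well-sorted; sort = C


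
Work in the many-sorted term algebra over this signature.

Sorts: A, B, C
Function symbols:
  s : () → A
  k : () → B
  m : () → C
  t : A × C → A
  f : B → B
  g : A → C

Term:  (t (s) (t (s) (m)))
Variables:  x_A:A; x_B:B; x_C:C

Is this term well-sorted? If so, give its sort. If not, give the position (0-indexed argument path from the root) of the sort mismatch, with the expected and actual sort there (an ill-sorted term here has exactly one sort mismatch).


ill-sorted at position [1]: expected C, got A

  (s) : A
    (s) : A
    (m) : C
  (t (s) (m)) : A
(t (s) (t (s) (m))) : ✗ arg 1 at [1] has sort A, expected C


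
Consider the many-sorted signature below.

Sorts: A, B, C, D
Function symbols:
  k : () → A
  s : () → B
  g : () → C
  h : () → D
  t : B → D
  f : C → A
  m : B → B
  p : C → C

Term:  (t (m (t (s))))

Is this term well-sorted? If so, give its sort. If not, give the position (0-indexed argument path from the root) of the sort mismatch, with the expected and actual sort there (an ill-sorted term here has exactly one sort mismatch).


ill-sorted at position [0, 0]: expected B, got D

      (s) : B
    (t (s)) : D
  (m (t (s))) : ✗ arg 0 at [0, 0] has sort D, expected B


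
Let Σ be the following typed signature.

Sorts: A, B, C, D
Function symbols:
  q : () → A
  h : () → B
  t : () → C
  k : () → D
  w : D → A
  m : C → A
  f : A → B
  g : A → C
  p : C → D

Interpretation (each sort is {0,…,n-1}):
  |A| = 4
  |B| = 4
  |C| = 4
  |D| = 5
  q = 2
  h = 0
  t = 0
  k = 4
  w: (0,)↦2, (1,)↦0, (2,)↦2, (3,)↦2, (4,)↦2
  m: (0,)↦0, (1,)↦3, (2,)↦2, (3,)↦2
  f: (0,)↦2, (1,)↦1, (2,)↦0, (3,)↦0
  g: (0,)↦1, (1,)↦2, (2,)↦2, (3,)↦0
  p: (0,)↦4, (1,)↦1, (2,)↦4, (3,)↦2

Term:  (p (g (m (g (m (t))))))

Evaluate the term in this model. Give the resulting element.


  t = 0
  (m (t)) = m(0,) = 0
  (g (m (t))) = g(0,) = 1
  (m (g (m (t)))) = m(1,) = 3
  (g (m (g (m (t))))) = g(3,) = 0
  (p (g (m (g (m (t)))))) = p(0,) = 4

value = 4


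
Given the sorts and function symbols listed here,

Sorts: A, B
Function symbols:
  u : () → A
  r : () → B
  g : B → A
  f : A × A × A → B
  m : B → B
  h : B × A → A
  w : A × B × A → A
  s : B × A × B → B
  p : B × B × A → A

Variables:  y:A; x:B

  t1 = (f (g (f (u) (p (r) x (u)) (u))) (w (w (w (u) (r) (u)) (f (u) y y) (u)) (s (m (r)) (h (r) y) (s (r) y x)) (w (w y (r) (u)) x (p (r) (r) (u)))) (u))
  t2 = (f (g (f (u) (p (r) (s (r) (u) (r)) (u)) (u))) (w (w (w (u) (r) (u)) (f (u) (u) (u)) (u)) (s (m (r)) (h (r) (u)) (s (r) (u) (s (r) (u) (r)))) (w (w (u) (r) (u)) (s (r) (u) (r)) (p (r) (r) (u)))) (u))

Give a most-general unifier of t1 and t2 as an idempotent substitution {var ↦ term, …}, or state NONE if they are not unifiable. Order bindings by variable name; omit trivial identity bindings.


{x ↦ (s (r) (u) (r)), y ↦ (u)}


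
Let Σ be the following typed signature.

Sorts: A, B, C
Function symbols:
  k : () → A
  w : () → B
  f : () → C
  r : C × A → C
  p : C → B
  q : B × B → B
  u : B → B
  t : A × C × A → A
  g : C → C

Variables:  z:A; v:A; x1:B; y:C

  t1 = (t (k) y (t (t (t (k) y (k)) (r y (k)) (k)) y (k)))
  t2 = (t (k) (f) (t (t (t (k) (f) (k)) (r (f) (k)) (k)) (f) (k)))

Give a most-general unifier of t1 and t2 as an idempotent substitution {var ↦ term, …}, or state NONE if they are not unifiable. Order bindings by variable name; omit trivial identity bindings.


{y ↦ (f)}


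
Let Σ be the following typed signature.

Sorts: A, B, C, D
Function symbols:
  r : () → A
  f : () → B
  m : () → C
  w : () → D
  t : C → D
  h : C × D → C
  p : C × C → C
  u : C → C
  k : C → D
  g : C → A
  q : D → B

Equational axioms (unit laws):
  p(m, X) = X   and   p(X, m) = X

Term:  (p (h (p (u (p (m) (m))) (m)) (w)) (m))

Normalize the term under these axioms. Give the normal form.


normal form = (h (u (m)) (w))

1. (p (h (p (u (p (m) (m))) (m)) (w)) (m))  →  (h (p (u (p (m) (m))) (m)) (w))
2. (h (p (u (p (m) (m))) (m)) (w))  →  (h (u (p (m) (m))) (w))
3. (h (u (p (m) (m))) (w))  →  (h (u (m)) (w))


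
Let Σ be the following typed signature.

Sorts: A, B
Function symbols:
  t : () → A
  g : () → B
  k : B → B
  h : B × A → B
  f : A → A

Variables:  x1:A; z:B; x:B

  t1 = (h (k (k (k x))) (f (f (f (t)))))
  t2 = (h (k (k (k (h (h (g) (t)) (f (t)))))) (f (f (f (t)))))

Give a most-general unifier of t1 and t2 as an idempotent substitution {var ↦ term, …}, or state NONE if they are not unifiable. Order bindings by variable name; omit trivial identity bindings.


{x ↦ (h (h (g) (t)) (f (t)))}


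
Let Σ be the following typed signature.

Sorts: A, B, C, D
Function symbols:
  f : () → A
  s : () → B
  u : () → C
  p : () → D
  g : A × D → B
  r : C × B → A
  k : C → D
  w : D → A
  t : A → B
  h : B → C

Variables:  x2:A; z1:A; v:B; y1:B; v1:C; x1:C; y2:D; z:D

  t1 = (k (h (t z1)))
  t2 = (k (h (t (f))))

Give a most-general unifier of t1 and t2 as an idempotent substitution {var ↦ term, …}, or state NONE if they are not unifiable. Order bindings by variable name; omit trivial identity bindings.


{z1 ↦ (f)}


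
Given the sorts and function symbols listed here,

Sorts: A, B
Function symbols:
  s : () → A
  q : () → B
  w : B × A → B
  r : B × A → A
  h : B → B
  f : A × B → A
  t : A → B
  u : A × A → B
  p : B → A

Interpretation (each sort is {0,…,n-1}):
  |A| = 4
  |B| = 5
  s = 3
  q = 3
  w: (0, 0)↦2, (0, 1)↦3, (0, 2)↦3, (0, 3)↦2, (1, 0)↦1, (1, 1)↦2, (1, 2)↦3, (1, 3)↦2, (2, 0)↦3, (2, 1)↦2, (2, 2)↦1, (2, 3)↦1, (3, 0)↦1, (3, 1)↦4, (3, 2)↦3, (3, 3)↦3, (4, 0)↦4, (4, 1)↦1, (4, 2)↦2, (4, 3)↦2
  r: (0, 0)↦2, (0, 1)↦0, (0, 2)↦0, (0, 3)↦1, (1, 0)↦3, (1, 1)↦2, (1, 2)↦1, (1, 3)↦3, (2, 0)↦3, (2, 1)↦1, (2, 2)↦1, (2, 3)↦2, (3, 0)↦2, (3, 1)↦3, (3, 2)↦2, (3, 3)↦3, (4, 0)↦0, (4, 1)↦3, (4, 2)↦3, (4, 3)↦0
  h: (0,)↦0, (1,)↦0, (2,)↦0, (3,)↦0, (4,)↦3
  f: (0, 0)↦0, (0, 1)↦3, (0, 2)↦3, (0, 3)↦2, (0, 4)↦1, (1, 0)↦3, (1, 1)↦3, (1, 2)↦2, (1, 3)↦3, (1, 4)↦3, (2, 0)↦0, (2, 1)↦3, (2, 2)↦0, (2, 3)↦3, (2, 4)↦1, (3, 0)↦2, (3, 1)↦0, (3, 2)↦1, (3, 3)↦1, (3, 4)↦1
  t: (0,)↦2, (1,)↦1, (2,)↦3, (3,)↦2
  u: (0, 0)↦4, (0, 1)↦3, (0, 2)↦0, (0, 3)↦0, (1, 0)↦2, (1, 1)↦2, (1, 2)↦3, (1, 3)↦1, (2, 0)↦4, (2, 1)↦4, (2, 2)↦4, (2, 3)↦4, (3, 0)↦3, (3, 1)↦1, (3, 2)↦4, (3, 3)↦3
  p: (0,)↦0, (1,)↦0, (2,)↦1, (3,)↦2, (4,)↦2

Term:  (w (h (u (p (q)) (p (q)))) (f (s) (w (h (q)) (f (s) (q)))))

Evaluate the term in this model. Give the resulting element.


value = 4

  q = 3
  (p (q)) = p(3,) = 2
  q = 3
  (p (q)) = p(3,) = 2
  (u (p (q)) (p (q))) = u(2, 2) = 4
  (h (u (p (q)) (p (q)))) = h(4,) = 3
  s = 3
  q = 3
  (h (q)) = h(3,) = 0
  s = 3
  q = 3
  (f (s) (q)) = f(3, 3) = 1
  (w (h (q)) (f (s) (q))) = w(0, 1) = 3
  (f (s) (w (h (q)) (f (s) (q)))) = f(3, 3) = 1
  (w (h (u (p (q)) (p (q)))) (f (s) (w (h (q)) (f (s) (q))))) = w(3, 1) = 4


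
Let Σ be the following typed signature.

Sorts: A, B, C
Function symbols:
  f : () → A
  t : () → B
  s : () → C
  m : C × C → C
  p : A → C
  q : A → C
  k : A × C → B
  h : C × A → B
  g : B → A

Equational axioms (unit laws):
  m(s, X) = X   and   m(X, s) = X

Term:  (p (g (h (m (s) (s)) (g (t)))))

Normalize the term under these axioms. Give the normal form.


normal form = (p (g (h (s) (g (t)))))

1. (p (g (h (m (s) (s)) (g (t)))))  →  (p (g (h (s) (g (t)))))


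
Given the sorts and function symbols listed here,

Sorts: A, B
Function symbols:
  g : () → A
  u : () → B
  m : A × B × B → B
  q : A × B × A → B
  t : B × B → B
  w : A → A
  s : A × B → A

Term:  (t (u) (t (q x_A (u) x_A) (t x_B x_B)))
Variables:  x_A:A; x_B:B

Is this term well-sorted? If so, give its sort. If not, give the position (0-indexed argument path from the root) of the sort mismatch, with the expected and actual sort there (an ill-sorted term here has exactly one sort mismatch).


  (u) : B
      x_A : A
      (u) : B
      x_A : A
    (q x_A (u) x_A) : B
      x_B : B
      x_B : B
    (t x_B x_B) : B
  (t (q x_A (u) x_A) (t x_B x_B)) : B
(t (u) (t (q x_A (u) x_A) (t x_B x_B))) : B

well-sorted; sort = B
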